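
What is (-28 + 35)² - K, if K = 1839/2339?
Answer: 112772/2339 ≈ 48.214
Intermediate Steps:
K = 1839/2339 (K = 1839*(1/2339) = 1839/2339 ≈ 0.78623)
(-28 + 35)² - K = (-28 + 35)² - 1*1839/2339 = 7² - 1839/2339 = 49 - 1839/2339 = 112772/2339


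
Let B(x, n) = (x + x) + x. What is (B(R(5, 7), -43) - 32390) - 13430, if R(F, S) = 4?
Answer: -45808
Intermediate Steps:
B(x, n) = 3*x (B(x, n) = 2*x + x = 3*x)
(B(R(5, 7), -43) - 32390) - 13430 = (3*4 - 32390) - 13430 = (12 - 32390) - 13430 = -32378 - 13430 = -45808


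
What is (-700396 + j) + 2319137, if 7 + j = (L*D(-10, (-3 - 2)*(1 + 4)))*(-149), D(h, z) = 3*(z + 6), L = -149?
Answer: 353277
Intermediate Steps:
D(h, z) = 18 + 3*z (D(h, z) = 3*(6 + z) = 18 + 3*z)
j = -1265464 (j = -7 - 149*(18 + 3*((-3 - 2)*(1 + 4)))*(-149) = -7 - 149*(18 + 3*(-5*5))*(-149) = -7 - 149*(18 + 3*(-25))*(-149) = -7 - 149*(18 - 75)*(-149) = -7 - 149*(-57)*(-149) = -7 + 8493*(-149) = -7 - 1265457 = -1265464)
(-700396 + j) + 2319137 = (-700396 - 1265464) + 2319137 = -1965860 + 2319137 = 353277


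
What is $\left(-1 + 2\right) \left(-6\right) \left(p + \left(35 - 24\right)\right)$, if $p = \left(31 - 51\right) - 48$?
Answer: $342$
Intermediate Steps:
$p = -68$ ($p = -20 - 48 = -68$)
$\left(-1 + 2\right) \left(-6\right) \left(p + \left(35 - 24\right)\right) = \left(-1 + 2\right) \left(-6\right) \left(-68 + \left(35 - 24\right)\right) = 1 \left(-6\right) \left(-68 + 11\right) = \left(-6\right) \left(-57\right) = 342$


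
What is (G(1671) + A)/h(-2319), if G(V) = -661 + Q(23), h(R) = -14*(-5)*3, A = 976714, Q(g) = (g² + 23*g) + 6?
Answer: 977117/210 ≈ 4652.9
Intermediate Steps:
Q(g) = 6 + g² + 23*g
h(R) = 210 (h(R) = 70*3 = 210)
G(V) = 403 (G(V) = -661 + (6 + 23² + 23*23) = -661 + (6 + 529 + 529) = -661 + 1064 = 403)
(G(1671) + A)/h(-2319) = (403 + 976714)/210 = 977117*(1/210) = 977117/210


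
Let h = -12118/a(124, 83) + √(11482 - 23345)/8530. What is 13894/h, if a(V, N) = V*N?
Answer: -285969636828725/24236777342 - 28473425755*I*√11863/24236777342 ≈ -11799.0 - 127.96*I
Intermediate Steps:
a(V, N) = N*V
h = -73/62 + I*√11863/8530 (h = -12118/(83*124) + √(11482 - 23345)/8530 = -12118/10292 + √(-11863)*(1/8530) = -12118*1/10292 + (I*√11863)*(1/8530) = -73/62 + I*√11863/8530 ≈ -1.1774 + 0.012769*I)
13894/h = 13894/(-73/62 + I*√11863/8530)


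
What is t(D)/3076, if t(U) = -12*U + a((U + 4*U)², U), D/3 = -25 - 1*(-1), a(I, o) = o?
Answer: 198/769 ≈ 0.25748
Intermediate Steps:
D = -72 (D = 3*(-25 - 1*(-1)) = 3*(-25 + 1) = 3*(-24) = -72)
t(U) = -11*U (t(U) = -12*U + U = -11*U)
t(D)/3076 = -11*(-72)/3076 = 792*(1/3076) = 198/769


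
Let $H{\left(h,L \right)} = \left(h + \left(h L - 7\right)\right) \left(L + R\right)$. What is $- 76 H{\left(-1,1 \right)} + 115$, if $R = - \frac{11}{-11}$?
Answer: $1483$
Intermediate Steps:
$R = 1$ ($R = \left(-11\right) \left(- \frac{1}{11}\right) = 1$)
$H{\left(h,L \right)} = \left(1 + L\right) \left(-7 + h + L h\right)$ ($H{\left(h,L \right)} = \left(h + \left(h L - 7\right)\right) \left(L + 1\right) = \left(h + \left(L h - 7\right)\right) \left(1 + L\right) = \left(h + \left(-7 + L h\right)\right) \left(1 + L\right) = \left(-7 + h + L h\right) \left(1 + L\right) = \left(1 + L\right) \left(-7 + h + L h\right)$)
$- 76 H{\left(-1,1 \right)} + 115 = - 76 \left(-7 - 1 - 7 - 1^{2} + 2 \cdot 1 \left(-1\right)\right) + 115 = - 76 \left(-7 - 1 - 7 - 1 - 2\right) + 115 = \left(-76\right) \left(-18\right) + 115 = 1368 + 115 = 1483$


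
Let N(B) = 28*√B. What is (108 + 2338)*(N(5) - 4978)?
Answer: -12176188 + 68488*√5 ≈ -1.2023e+7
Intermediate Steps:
(108 + 2338)*(N(5) - 4978) = (108 + 2338)*(28*√5 - 4978) = 2446*(-4978 + 28*√5) = -12176188 + 68488*√5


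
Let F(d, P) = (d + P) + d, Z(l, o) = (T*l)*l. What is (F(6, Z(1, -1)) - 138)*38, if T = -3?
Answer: -4902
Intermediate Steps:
Z(l, o) = -3*l**2 (Z(l, o) = (-3*l)*l = -3*l**2)
F(d, P) = P + 2*d (F(d, P) = (P + d) + d = P + 2*d)
(F(6, Z(1, -1)) - 138)*38 = ((-3*1**2 + 2*6) - 138)*38 = ((-3*1 + 12) - 138)*38 = ((-3 + 12) - 138)*38 = (9 - 138)*38 = -129*38 = -4902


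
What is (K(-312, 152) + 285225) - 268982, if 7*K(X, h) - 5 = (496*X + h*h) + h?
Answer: -17790/7 ≈ -2541.4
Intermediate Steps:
K(X, h) = 5/7 + h/7 + h**2/7 + 496*X/7 (K(X, h) = 5/7 + ((496*X + h*h) + h)/7 = 5/7 + ((496*X + h**2) + h)/7 = 5/7 + ((h**2 + 496*X) + h)/7 = 5/7 + (h + h**2 + 496*X)/7 = 5/7 + (h/7 + h**2/7 + 496*X/7) = 5/7 + h/7 + h**2/7 + 496*X/7)
(K(-312, 152) + 285225) - 268982 = ((5/7 + (1/7)*152 + (1/7)*152**2 + (496/7)*(-312)) + 285225) - 268982 = ((5/7 + 152/7 + (1/7)*23104 - 154752/7) + 285225) - 268982 = ((5/7 + 152/7 + 23104/7 - 154752/7) + 285225) - 268982 = (-131491/7 + 285225) - 268982 = 1865084/7 - 268982 = -17790/7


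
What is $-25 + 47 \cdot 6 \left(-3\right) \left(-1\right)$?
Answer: $821$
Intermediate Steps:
$-25 + 47 \cdot 6 \left(-3\right) \left(-1\right) = -25 + 47 \left(\left(-18\right) \left(-1\right)\right) = -25 + 47 \cdot 18 = -25 + 846 = 821$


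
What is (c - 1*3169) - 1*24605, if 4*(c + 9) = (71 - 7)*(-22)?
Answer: -28135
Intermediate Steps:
c = -361 (c = -9 + ((71 - 7)*(-22))/4 = -9 + (64*(-22))/4 = -9 + (¼)*(-1408) = -9 - 352 = -361)
(c - 1*3169) - 1*24605 = (-361 - 1*3169) - 1*24605 = (-361 - 3169) - 24605 = -3530 - 24605 = -28135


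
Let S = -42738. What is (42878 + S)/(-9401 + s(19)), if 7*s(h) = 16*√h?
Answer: -12898172/866111277 - 3136*√19/866111277 ≈ -0.014908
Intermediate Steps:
s(h) = 16*√h/7 (s(h) = (16*√h)/7 = 16*√h/7)
(42878 + S)/(-9401 + s(19)) = (42878 - 42738)/(-9401 + 16*√19/7) = 140/(-9401 + 16*√19/7)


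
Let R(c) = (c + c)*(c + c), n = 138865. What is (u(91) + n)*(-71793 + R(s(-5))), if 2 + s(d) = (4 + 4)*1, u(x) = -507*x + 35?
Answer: -6646376187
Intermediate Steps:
u(x) = 35 - 507*x
s(d) = 6 (s(d) = -2 + (4 + 4)*1 = -2 + 8*1 = -2 + 8 = 6)
R(c) = 4*c² (R(c) = (2*c)*(2*c) = 4*c²)
(u(91) + n)*(-71793 + R(s(-5))) = ((35 - 507*91) + 138865)*(-71793 + 4*6²) = ((35 - 46137) + 138865)*(-71793 + 4*36) = (-46102 + 138865)*(-71793 + 144) = 92763*(-71649) = -6646376187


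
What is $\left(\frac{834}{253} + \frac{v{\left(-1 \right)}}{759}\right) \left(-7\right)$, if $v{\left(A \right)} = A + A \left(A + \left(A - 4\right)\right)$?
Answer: $- \frac{763}{33} \approx -23.121$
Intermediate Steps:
$v{\left(A \right)} = A + A \left(-4 + 2 A\right)$ ($v{\left(A \right)} = A + A \left(A + \left(A - 4\right)\right) = A + A \left(A + \left(-4 + A\right)\right) = A + A \left(-4 + 2 A\right)$)
$\left(\frac{834}{253} + \frac{v{\left(-1 \right)}}{759}\right) \left(-7\right) = \left(\frac{834}{253} + \frac{\left(-1\right) \left(-3 + 2 \left(-1\right)\right)}{759}\right) \left(-7\right) = \left(834 \cdot \frac{1}{253} + - (-3 - 2) \frac{1}{759}\right) \left(-7\right) = \left(\frac{834}{253} + \left(-1\right) \left(-5\right) \frac{1}{759}\right) \left(-7\right) = \left(\frac{834}{253} + 5 \cdot \frac{1}{759}\right) \left(-7\right) = \left(\frac{834}{253} + \frac{5}{759}\right) \left(-7\right) = \frac{109}{33} \left(-7\right) = - \frac{763}{33}$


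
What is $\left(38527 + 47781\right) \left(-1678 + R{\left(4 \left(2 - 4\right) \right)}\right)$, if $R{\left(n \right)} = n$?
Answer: $-145515288$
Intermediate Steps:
$\left(38527 + 47781\right) \left(-1678 + R{\left(4 \left(2 - 4\right) \right)}\right) = \left(38527 + 47781\right) \left(-1678 + 4 \left(2 - 4\right)\right) = 86308 \left(-1678 + 4 \left(-2\right)\right) = 86308 \left(-1678 - 8\right) = 86308 \left(-1686\right) = -145515288$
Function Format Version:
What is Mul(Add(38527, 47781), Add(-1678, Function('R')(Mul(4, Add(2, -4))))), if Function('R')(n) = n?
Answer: -145515288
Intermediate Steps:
Mul(Add(38527, 47781), Add(-1678, Function('R')(Mul(4, Add(2, -4))))) = Mul(Add(38527, 47781), Add(-1678, Mul(4, Add(2, -4)))) = Mul(86308, Add(-1678, Mul(4, -2))) = Mul(86308, Add(-1678, -8)) = Mul(86308, -1686) = -145515288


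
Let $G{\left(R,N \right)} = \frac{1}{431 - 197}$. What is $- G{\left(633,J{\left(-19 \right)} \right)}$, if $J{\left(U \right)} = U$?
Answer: $- \frac{1}{234} \approx -0.0042735$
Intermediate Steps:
$G{\left(R,N \right)} = \frac{1}{234}$
$- G{\left(633,J{\left(-19 \right)} \right)} = \left(-1\right) \frac{1}{234} = - \frac{1}{234}$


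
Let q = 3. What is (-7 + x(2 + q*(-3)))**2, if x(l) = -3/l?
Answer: 2116/49 ≈ 43.184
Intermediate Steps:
(-7 + x(2 + q*(-3)))**2 = (-7 - 3/(2 + 3*(-3)))**2 = (-7 - 3/(2 - 9))**2 = (-7 - 3/(-7))**2 = (-7 - 3*(-1/7))**2 = (-7 + 3/7)**2 = (-46/7)**2 = 2116/49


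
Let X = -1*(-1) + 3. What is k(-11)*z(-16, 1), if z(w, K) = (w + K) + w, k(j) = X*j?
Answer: 1364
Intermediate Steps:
X = 4 (X = 1 + 3 = 4)
k(j) = 4*j
z(w, K) = K + 2*w (z(w, K) = (K + w) + w = K + 2*w)
k(-11)*z(-16, 1) = (4*(-11))*(1 + 2*(-16)) = -44*(1 - 32) = -44*(-31) = 1364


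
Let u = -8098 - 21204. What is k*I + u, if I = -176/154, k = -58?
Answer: -204650/7 ≈ -29236.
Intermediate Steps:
u = -29302
I = -8/7 (I = -176*1/154 = -8/7 ≈ -1.1429)
k*I + u = -58*(-8/7) - 29302 = 464/7 - 29302 = -204650/7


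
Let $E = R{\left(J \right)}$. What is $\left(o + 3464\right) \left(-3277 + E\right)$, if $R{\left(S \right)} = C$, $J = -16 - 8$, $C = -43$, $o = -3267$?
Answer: $-654040$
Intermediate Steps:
$J = -24$ ($J = -16 - 8 = -24$)
$R{\left(S \right)} = -43$
$E = -43$
$\left(o + 3464\right) \left(-3277 + E\right) = \left(-3267 + 3464\right) \left(-3277 - 43\right) = 197 \left(-3320\right) = -654040$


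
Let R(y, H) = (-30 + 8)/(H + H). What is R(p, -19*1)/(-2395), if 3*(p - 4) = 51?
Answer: -11/45505 ≈ -0.00024173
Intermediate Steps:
p = 21 (p = 4 + (⅓)*51 = 4 + 17 = 21)
R(y, H) = -11/H (R(y, H) = -22*1/(2*H) = -11/H)
R(p, -19*1)/(-2395) = -11/((-19*1))/(-2395) = -11/(-19)*(-1/2395) = -11*(-1/19)*(-1/2395) = (11/19)*(-1/2395) = -11/45505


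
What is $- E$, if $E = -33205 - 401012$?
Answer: $434217$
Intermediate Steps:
$E = -434217$ ($E = -33205 - 401012 = -434217$)
$- E = \left(-1\right) \left(-434217\right) = 434217$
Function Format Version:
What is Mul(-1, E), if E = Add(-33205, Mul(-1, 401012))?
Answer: 434217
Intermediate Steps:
E = -434217 (E = Add(-33205, -401012) = -434217)
Mul(-1, E) = Mul(-1, -434217) = 434217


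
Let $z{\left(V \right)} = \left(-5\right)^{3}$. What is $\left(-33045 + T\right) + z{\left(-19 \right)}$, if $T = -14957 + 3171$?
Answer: $-44956$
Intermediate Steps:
$T = -11786$
$z{\left(V \right)} = -125$
$\left(-33045 + T\right) + z{\left(-19 \right)} = \left(-33045 - 11786\right) - 125 = -44831 - 125 = -44956$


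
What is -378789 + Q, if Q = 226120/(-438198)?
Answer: -82992404171/219099 ≈ -3.7879e+5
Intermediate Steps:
Q = -113060/219099 (Q = 226120*(-1/438198) = -113060/219099 ≈ -0.51602)
-378789 + Q = -378789 - 113060/219099 = -82992404171/219099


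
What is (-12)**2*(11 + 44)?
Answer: 7920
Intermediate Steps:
(-12)**2*(11 + 44) = 144*55 = 7920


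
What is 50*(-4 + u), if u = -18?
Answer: -1100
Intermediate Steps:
50*(-4 + u) = 50*(-4 - 18) = 50*(-22) = -1100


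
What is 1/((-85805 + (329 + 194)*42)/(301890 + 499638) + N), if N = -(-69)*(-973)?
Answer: -801528/53812249175 ≈ -1.4895e-5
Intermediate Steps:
N = -67137 (N = -23*2919 = -67137)
1/((-85805 + (329 + 194)*42)/(301890 + 499638) + N) = 1/((-85805 + (329 + 194)*42)/(301890 + 499638) - 67137) = 1/((-85805 + 523*42)/801528 - 67137) = 1/((-85805 + 21966)*(1/801528) - 67137) = 1/(-63839*1/801528 - 67137) = 1/(-63839/801528 - 67137) = 1/(-53812249175/801528) = -801528/53812249175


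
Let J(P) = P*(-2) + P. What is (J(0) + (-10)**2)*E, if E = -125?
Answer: -12500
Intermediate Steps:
J(P) = -P (J(P) = -2*P + P = -P)
(J(0) + (-10)**2)*E = (-1*0 + (-10)**2)*(-125) = (0 + 100)*(-125) = 100*(-125) = -12500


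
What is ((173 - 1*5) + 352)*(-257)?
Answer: -133640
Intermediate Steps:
((173 - 1*5) + 352)*(-257) = ((173 - 5) + 352)*(-257) = (168 + 352)*(-257) = 520*(-257) = -133640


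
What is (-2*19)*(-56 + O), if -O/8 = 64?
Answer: 21584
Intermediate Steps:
O = -512 (O = -8*64 = -512)
(-2*19)*(-56 + O) = (-2*19)*(-56 - 512) = -38*(-568) = 21584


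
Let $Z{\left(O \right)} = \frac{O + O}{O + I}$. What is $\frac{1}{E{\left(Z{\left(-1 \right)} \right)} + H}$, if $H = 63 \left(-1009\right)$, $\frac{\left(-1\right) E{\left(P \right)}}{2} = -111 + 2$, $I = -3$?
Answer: $- \frac{1}{63349} \approx -1.5786 \cdot 10^{-5}$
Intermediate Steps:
$Z{\left(O \right)} = \frac{2 O}{-3 + O}$ ($Z{\left(O \right)} = \frac{O + O}{O - 3} = \frac{2 O}{-3 + O}$)
$E{\left(P \right)} = 218$ ($E{\left(P \right)} = - 2 \left(-111 + 2\right) = \left(-2\right) \left(-109\right) = 218$)
$H = -63567$
$\frac{1}{E{\left(Z{\left(-1 \right)} \right)} + H} = \frac{1}{218 - 63567} = \frac{1}{-63349} = - \frac{1}{63349}$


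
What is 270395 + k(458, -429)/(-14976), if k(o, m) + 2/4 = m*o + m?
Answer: 8099264863/29952 ≈ 2.7041e+5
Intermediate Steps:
k(o, m) = -1/2 + m + m*o (k(o, m) = -1/2 + (m*o + m) = -1/2 + (m + m*o) = -1/2 + m + m*o)
270395 + k(458, -429)/(-14976) = 270395 + (-1/2 - 429 - 429*458)/(-14976) = 270395 + (-1/2 - 429 - 196482)*(-1/14976) = 270395 - 393823/2*(-1/14976) = 270395 + 393823/29952 = 8099264863/29952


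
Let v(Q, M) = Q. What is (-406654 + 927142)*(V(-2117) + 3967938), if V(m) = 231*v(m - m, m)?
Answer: 2065264113744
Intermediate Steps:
V(m) = 0 (V(m) = 231*(m - m) = 231*0 = 0)
(-406654 + 927142)*(V(-2117) + 3967938) = (-406654 + 927142)*(0 + 3967938) = 520488*3967938 = 2065264113744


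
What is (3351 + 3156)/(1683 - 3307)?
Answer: -6507/1624 ≈ -4.0068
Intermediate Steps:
(3351 + 3156)/(1683 - 3307) = 6507/(-1624) = 6507*(-1/1624) = -6507/1624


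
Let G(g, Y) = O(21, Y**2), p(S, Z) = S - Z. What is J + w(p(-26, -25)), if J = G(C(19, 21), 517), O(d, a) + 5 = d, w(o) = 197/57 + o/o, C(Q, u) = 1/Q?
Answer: 1166/57 ≈ 20.456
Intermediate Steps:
w(o) = 254/57 (w(o) = 197*(1/57) + 1 = 197/57 + 1 = 254/57)
O(d, a) = -5 + d
G(g, Y) = 16 (G(g, Y) = -5 + 21 = 16)
J = 16
J + w(p(-26, -25)) = 16 + 254/57 = 1166/57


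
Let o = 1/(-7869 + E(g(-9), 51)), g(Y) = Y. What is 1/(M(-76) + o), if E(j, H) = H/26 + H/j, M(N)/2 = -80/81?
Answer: -49739751/98257678 ≈ -0.50622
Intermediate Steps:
M(N) = -160/81 (M(N) = 2*(-80/81) = -160/81)
E(j, H) = H/26 + H/j (E(j, H) = H*(1/26) + H/j = H/26 + H/j)
o = -78/614071 (o = 1/(-7869 + ((1/26)*51 + 51/(-9))) = 1/(-7869 + (51/26 + 51*(-1/9))) = 1/(-7869 + (51/26 - 17/3)) = 1/(-7869 - 289/78) = 1/(-614071/78) = -78/614071 ≈ -0.00012702)
1/(M(-76) + o) = 1/(-160/81 - 78/614071) = 1/(-98257678/49739751) = -49739751/98257678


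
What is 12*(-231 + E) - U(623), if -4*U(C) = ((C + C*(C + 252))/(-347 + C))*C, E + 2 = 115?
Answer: 28203145/92 ≈ 3.0656e+5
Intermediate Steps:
E = 113 (E = -2 + 115 = 113)
U(C) = -C*(C + C*(252 + C))/(4*(-347 + C)) (U(C) = -(C + C*(C + 252))/(-347 + C)*C/4 = -(C + C*(252 + C))/(-347 + C)*C/4 = -C*(C + C*(252 + C))/(4*(-347 + C)))
12*(-231 + E) - U(623) = 12*(-231 + 113) - 623**2*(-253 - 1*623)/(4*(-347 + 623)) = 12*(-118) - 388129*(-253 - 623)/(4*276) = -1416 - 388129*(-876)/(4*276) = -1416 - 1*(-28333417/92) = -1416 + 28333417/92 = 28203145/92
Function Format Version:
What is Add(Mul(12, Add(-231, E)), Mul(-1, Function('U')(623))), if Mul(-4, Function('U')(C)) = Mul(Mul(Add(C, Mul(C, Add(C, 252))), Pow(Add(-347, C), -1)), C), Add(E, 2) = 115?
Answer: Rational(28203145, 92) ≈ 3.0656e+5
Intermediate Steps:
E = 113 (E = Add(-2, 115) = 113)
Function('U')(C) = Mul(Rational(-1, 4), C, Pow(Add(-347, C), -1), Add(C, Mul(C, Add(252, C)))) (Function('U')(C) = Mul(Rational(-1, 4), Mul(Mul(Add(C, Mul(C, Add(C, 252))), Pow(Add(-347, C), -1)), C)) = Mul(Rational(-1, 4), Mul(Mul(Add(C, Mul(C, Add(252, C))), Pow(Add(-347, C), -1)), C)) = Mul(Rational(-1, 4), Mul(Mul(Pow(Add(-347, C), -1), Add(C, Mul(C, Add(252, C)))), C)) = Mul(Rational(-1, 4), Mul(C, Pow(Add(-347, C), -1), Add(C, Mul(C, Add(252, C))))) = Mul(Rational(-1, 4), C, Pow(Add(-347, C), -1), Add(C, Mul(C, Add(252, C)))))
Add(Mul(12, Add(-231, E)), Mul(-1, Function('U')(623))) = Add(Mul(12, Add(-231, 113)), Mul(-1, Mul(Rational(1, 4), Pow(623, 2), Pow(Add(-347, 623), -1), Add(-253, Mul(-1, 623))))) = Add(Mul(12, -118), Mul(-1, Mul(Rational(1, 4), 388129, Pow(276, -1), Add(-253, -623)))) = Add(-1416, Mul(-1, Mul(Rational(1, 4), 388129, Rational(1, 276), -876))) = Add(-1416, Mul(-1, Rational(-28333417, 92))) = Add(-1416, Rational(28333417, 92)) = Rational(28203145, 92)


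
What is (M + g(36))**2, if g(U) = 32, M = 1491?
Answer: 2319529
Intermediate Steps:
(M + g(36))**2 = (1491 + 32)**2 = 1523**2 = 2319529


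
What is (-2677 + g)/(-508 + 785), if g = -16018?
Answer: -18695/277 ≈ -67.491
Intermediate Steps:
(-2677 + g)/(-508 + 785) = (-2677 - 16018)/(-508 + 785) = -18695/277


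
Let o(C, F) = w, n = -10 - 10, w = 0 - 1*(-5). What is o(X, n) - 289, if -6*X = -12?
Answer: -284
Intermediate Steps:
w = 5 (w = 0 + 5 = 5)
n = -20
X = 2 (X = -⅙*(-12) = 2)
o(C, F) = 5
o(X, n) - 289 = 5 - 289 = -284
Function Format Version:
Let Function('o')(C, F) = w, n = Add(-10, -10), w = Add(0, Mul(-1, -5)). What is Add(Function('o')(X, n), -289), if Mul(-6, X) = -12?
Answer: -284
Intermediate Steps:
w = 5 (w = Add(0, 5) = 5)
n = -20
X = 2 (X = Mul(Rational(-1, 6), -12) = 2)
Function('o')(C, F) = 5
Add(Function('o')(X, n), -289) = Add(5, -289) = -284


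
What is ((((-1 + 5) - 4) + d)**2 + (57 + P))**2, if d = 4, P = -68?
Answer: 25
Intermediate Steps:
((((-1 + 5) - 4) + d)**2 + (57 + P))**2 = ((((-1 + 5) - 4) + 4)**2 + (57 - 68))**2 = (((4 - 4) + 4)**2 - 11)**2 = ((0 + 4)**2 - 11)**2 = (4**2 - 11)**2 = (16 - 11)**2 = 5**2 = 25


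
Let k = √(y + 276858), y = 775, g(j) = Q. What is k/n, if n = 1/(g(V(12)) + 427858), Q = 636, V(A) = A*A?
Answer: 428494*√277633 ≈ 2.2578e+8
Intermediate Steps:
V(A) = A²
g(j) = 636
n = 1/428494 (n = 1/(636 + 427858) = 1/428494 ≈ 2.3338e-6)
k = √277633 (k = √(775 + 276858) = √277633 ≈ 526.91)
k/n = √277633/(1/428494) = √277633*428494 = 428494*√277633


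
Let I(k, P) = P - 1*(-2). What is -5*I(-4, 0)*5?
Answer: -50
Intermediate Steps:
I(k, P) = 2 + P (I(k, P) = P + 2 = 2 + P)
-5*I(-4, 0)*5 = -5*(2 + 0)*5 = -5*2*5 = -10*5 = -50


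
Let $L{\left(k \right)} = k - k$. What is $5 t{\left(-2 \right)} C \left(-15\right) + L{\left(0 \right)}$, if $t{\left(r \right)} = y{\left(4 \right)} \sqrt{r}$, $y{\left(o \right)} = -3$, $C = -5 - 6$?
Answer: $- 2475 i \sqrt{2} \approx - 3500.2 i$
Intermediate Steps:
$C = -11$ ($C = -5 - 6 = -11$)
$t{\left(r \right)} = - 3 \sqrt{r}$
$L{\left(k \right)} = 0$
$5 t{\left(-2 \right)} C \left(-15\right) + L{\left(0 \right)} = 5 \left(- 3 \sqrt{-2}\right) \left(-11\right) \left(-15\right) + 0 = 5 \left(- 3 i \sqrt{2}\right) \left(-11\right) \left(-15\right) + 0 = - 15 i \sqrt{2} \left(-11\right) \left(-15\right) + 0 = 165 i \sqrt{2} \left(-15\right) + 0 = - 2475 i \sqrt{2} + 0 = - 2475 i \sqrt{2}$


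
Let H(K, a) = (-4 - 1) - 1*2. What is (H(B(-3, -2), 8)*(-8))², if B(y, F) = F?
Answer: 3136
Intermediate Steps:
H(K, a) = -7 (H(K, a) = -5 - 2 = -7)
(H(B(-3, -2), 8)*(-8))² = (-7*(-8))² = 56² = 3136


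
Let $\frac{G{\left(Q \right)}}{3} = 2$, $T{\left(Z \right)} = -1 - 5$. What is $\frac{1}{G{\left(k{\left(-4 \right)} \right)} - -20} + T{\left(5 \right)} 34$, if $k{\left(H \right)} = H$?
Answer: $- \frac{5303}{26} \approx -203.96$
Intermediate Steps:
$T{\left(Z \right)} = -6$
$G{\left(Q \right)} = 6$ ($G{\left(Q \right)} = 3 \cdot 2 = 6$)
$\frac{1}{G{\left(k{\left(-4 \right)} \right)} - -20} + T{\left(5 \right)} 34 = \frac{1}{6 - -20} - 204 = \frac{1}{6 + 20} - 204 = \frac{1}{26} - 204 = - \frac{5303}{26}$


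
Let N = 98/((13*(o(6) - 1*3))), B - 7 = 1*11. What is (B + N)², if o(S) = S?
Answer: 640000/1521 ≈ 420.78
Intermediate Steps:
B = 18 (B = 7 + 1*11 = 7 + 11 = 18)
N = 98/39 (N = 98/((13*(6 - 1*3))) = 98/((13*(6 - 3))) = 98/((13*3)) = 98/39 ≈ 2.5128)
(B + N)² = (18 + 98/39)² = (800/39)² = 640000/1521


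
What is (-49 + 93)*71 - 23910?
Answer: -20786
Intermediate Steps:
(-49 + 93)*71 - 23910 = 44*71 - 23910 = 3124 - 23910 = -20786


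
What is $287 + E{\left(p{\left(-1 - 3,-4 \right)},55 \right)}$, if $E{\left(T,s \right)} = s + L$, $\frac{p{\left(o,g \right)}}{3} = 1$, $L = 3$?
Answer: $345$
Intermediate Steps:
$p{\left(o,g \right)} = 3$ ($p{\left(o,g \right)} = 3 \cdot 1 = 3$)
$E{\left(T,s \right)} = 3 + s$ ($E{\left(T,s \right)} = s + 3 = 3 + s$)
$287 + E{\left(p{\left(-1 - 3,-4 \right)},55 \right)} = 287 + \left(3 + 55\right) = 287 + 58 = 345$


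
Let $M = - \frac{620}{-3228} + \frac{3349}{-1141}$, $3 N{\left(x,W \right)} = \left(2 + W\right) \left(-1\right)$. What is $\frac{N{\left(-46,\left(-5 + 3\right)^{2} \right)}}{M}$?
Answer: $\frac{920787}{1262894} \approx 0.72911$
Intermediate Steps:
$N{\left(x,W \right)} = - \frac{2}{3} - \frac{W}{3}$ ($N{\left(x,W \right)} = \frac{\left(2 + W\right) \left(-1\right)}{3} = \frac{-2 - W}{3} = - \frac{2}{3} - \frac{W}{3}$)
$M = - \frac{2525788}{920787}$ ($M = \left(-620\right) \left(- \frac{1}{3228}\right) + 3349 \left(- \frac{1}{1141}\right) = \frac{155}{807} - \frac{3349}{1141} = - \frac{2525788}{920787} \approx -2.7431$)
$\frac{N{\left(-46,\left(-5 + 3\right)^{2} \right)}}{M} = \frac{- \frac{2}{3} - \frac{\left(-5 + 3\right)^{2}}{3}}{- \frac{2525788}{920787}} = \left(- \frac{2}{3} - \frac{\left(-2\right)^{2}}{3}\right) \left(- \frac{920787}{2525788}\right) = \left(- \frac{2}{3} - \frac{4}{3}\right) \left(- \frac{920787}{2525788}\right) = \left(-2\right) \left(- \frac{920787}{2525788}\right) = \frac{920787}{1262894}$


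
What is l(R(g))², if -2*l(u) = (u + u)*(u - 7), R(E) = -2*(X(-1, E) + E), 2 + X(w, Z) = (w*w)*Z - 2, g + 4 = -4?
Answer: 1742400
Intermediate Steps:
g = -8 (g = -4 - 4 = -8)
X(w, Z) = -4 + Z*w² (X(w, Z) = -2 + ((w*w)*Z - 2) = -2 + (w²*Z - 2) = -2 + (Z*w² - 2) = -2 + (-2 + Z*w²) = -4 + Z*w²)
R(E) = 8 - 4*E (R(E) = -2*((-4 + E*(-1)²) + E) = -2*((-4 + E*1) + E) = -2*((-4 + E) + E) = -2*(-4 + 2*E) = 8 - 4*E)
l(u) = -u*(-7 + u) (l(u) = -(u + u)*(u - 7)/2 = -2*u*(-7 + u)/2 = -u*(-7 + u))
l(R(g))² = ((8 - 4*(-8))*(7 - (8 - 4*(-8))))² = ((8 + 32)*(7 - (8 + 32)))² = (40*(7 - 1*40))² = (40*(7 - 40))² = (40*(-33))² = (-1320)² = 1742400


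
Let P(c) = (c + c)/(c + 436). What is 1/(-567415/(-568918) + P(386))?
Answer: 233825298/452809913 ≈ 0.51639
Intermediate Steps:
P(c) = 2*c/(436 + c) (P(c) = (2*c)/(436 + c) = 2*c/(436 + c))
1/(-567415/(-568918) + P(386)) = 1/(-567415/(-568918) + 2*386/(436 + 386)) = 1/(-567415*(-1/568918) + 2*386/822) = 1/(567415/568918 + 2*386*(1/822)) = 1/(567415/568918 + 386/411) = 1/(452809913/233825298) = 233825298/452809913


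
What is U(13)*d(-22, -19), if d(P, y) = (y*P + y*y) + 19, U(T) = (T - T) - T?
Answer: -10374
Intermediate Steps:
U(T) = -T (U(T) = 0 - T = -T)
d(P, y) = 19 + y**2 + P*y (d(P, y) = (P*y + y**2) + 19 = (y**2 + P*y) + 19 = 19 + y**2 + P*y)
U(13)*d(-22, -19) = (-1*13)*(19 + (-19)**2 - 22*(-19)) = -13*(19 + 361 + 418) = -13*798 = -10374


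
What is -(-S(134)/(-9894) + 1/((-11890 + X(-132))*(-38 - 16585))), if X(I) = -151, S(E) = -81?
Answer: 5404250363/660119576814 ≈ 0.0081868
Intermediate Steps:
-(-S(134)/(-9894) + 1/((-11890 + X(-132))*(-38 - 16585))) = -(-1*(-81)/(-9894) + 1/((-11890 - 151)*(-38 - 16585))) = -(81*(-1/9894) + 1/(-12041*(-16623))) = -(-27/3298 - 1/12041*(-1/16623)) = -(-27/3298 + 1/200157543) = -1*(-5404250363/660119576814) = 5404250363/660119576814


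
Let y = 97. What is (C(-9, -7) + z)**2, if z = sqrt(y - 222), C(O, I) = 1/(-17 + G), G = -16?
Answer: (1 - 165*I*sqrt(5))**2/1089 ≈ -125.0 - 0.6776*I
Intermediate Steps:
C(O, I) = -1/33 (C(O, I) = 1/(-17 - 16) = 1/(-33) = -1/33)
z = 5*I*sqrt(5) (z = sqrt(97 - 222) = sqrt(-125) = 5*I*sqrt(5) ≈ 11.18*I)
(C(-9, -7) + z)**2 = (-1/33 + 5*I*sqrt(5))**2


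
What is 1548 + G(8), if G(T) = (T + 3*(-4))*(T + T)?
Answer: 1484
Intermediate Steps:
G(T) = 2*T*(-12 + T) (G(T) = (T - 12)*(2*T) = (-12 + T)*(2*T) = 2*T*(-12 + T))
1548 + G(8) = 1548 + 2*8*(-12 + 8) = 1548 + 2*8*(-4) = 1548 - 64 = 1484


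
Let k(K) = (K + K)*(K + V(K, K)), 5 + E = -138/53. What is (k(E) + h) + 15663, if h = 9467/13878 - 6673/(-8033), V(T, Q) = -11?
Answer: 4993983587972587/313152864966 ≈ 15947.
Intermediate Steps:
E = -403/53 (E = -5 - 138/53 = -403/53 ≈ -7.6038)
h = 168656305/111481974 (h = 9467*(1/13878) - 6673*(-1/8033) = 9467/13878 + 6673/8033 = 168656305/111481974 ≈ 1.5129)
k(K) = 2*K*(-11 + K) (k(K) = (K + K)*(K - 11) = (2*K)*(-11 + K) = 2*K*(-11 + K))
(k(E) + h) + 15663 = (2*(-403/53)*(-11 - 403/53) + 168656305/111481974) + 15663 = (2*(-403/53)*(-986/53) + 168656305/111481974) + 15663 = (794716/2809 + 168656305/111481974) + 15663 = 89070264010129/313152864966 + 15663 = 4993983587972587/313152864966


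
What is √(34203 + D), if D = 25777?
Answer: 2*√14995 ≈ 244.91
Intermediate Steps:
√(34203 + D) = √(34203 + 25777) = √59980 = 2*√14995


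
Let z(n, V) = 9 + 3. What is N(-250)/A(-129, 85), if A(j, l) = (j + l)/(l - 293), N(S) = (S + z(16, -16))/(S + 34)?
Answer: 1547/297 ≈ 5.2088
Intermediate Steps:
z(n, V) = 12
N(S) = (12 + S)/(34 + S) (N(S) = (S + 12)/(S + 34) = (12 + S)/(34 + S))
A(j, l) = (j + l)/(-293 + l)
N(-250)/A(-129, 85) = ((12 - 250)/(34 - 250))/(((-129 + 85)/(-293 + 85))) = (-238/(-216))/((-44/(-208))) = (-1/216*(-238))/((-1/208*(-44))) = 119/(108*(11/52)) = (119/108)*(52/11) = 1547/297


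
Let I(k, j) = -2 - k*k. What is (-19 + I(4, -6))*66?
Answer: -2442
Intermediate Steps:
I(k, j) = -2 - k²
(-19 + I(4, -6))*66 = (-19 + (-2 - 1*4²))*66 = (-19 + (-2 - 1*16))*66 = (-19 + (-2 - 16))*66 = (-19 - 18)*66 = -37*66 = -2442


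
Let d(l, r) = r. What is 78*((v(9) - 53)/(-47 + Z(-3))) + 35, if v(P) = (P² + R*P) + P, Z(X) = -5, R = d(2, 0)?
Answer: -41/2 ≈ -20.500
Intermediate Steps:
R = 0
v(P) = P + P² (v(P) = (P² + 0*P) + P = (P² + 0) + P = P² + P = P + P²)
78*((v(9) - 53)/(-47 + Z(-3))) + 35 = 78*((9*(1 + 9) - 53)/(-47 - 5)) + 35 = 78*((9*10 - 53)/(-52)) + 35 = 78*((90 - 53)*(-1/52)) + 35 = 78*(37*(-1/52)) + 35 = 78*(-37/52) + 35 = -111/2 + 35 = -41/2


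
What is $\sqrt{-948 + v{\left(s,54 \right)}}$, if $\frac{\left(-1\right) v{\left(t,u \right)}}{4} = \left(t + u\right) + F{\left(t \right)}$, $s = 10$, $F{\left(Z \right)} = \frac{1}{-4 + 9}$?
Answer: $\frac{2 i \sqrt{7530}}{5} \approx 34.71 i$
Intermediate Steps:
$F{\left(Z \right)} = \frac{1}{5}$
$v{\left(t,u \right)} = - \frac{4}{5} - 4 t - 4 u$ ($v{\left(t,u \right)} = - 4 \left(\left(t + u\right) + \frac{1}{5}\right) = - 4 \left(\frac{1}{5} + t + u\right) = - \frac{4}{5} - 4 t - 4 u$)
$\sqrt{-948 + v{\left(s,54 \right)}} = \sqrt{-948 - \frac{1284}{5}} = \sqrt{- \frac{6024}{5}} = \frac{2 i \sqrt{7530}}{5}$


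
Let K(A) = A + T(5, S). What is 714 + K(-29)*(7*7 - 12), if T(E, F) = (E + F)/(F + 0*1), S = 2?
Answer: -459/2 ≈ -229.50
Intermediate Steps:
T(E, F) = (E + F)/F (T(E, F) = (E + F)/(F + 0) = (E + F)/F)
K(A) = 7/2 + A (K(A) = A + (5 + 2)/2 = A + (1/2)*7 = A + 7/2 = 7/2 + A)
714 + K(-29)*(7*7 - 12) = 714 + (7/2 - 29)*(7*7 - 12) = 714 - 51*(49 - 12)/2 = 714 - 51/2*37 = 714 - 1887/2 = -459/2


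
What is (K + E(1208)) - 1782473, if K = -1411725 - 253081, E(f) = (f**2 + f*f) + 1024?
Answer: -527727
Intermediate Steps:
E(f) = 1024 + 2*f**2 (E(f) = (f**2 + f**2) + 1024 = 2*f**2 + 1024 = 1024 + 2*f**2)
K = -1664806
(K + E(1208)) - 1782473 = (-1664806 + (1024 + 2*1208**2)) - 1782473 = (-1664806 + (1024 + 2*1459264)) - 1782473 = (-1664806 + (1024 + 2918528)) - 1782473 = (-1664806 + 2919552) - 1782473 = 1254746 - 1782473 = -527727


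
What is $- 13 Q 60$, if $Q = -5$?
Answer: $3900$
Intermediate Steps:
$- 13 Q 60 = \left(-13\right) \left(-5\right) 60 = 65 \cdot 60 = 3900$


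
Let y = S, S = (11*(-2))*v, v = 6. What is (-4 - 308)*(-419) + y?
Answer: 130596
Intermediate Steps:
S = -132 (S = (11*(-2))*6 = -22*6 = -132)
y = -132
(-4 - 308)*(-419) + y = (-4 - 308)*(-419) - 132 = -312*(-419) - 132 = 130728 - 132 = 130596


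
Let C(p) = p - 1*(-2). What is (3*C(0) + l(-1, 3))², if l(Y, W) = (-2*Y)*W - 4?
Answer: 64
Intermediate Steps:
C(p) = 2 + p (C(p) = p + 2 = 2 + p)
l(Y, W) = -4 - 2*W*Y (l(Y, W) = -2*W*Y - 4 = -4 - 2*W*Y)
(3*C(0) + l(-1, 3))² = (3*(2 + 0) + (-4 - 2*3*(-1)))² = (3*2 + (-4 + 6))² = (6 + 2)² = 8² = 64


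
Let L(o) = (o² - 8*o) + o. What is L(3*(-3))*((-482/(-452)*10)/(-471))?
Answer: -57840/17741 ≈ -3.2602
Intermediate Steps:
L(o) = o² - 7*o
L(3*(-3))*((-482/(-452)*10)/(-471)) = ((3*(-3))*(-7 + 3*(-3)))*((-482/(-452)*10)/(-471)) = (-9*(-7 - 9))*((-482*(-1/452)*10)*(-1/471)) = (-9*(-16))*(((241/226)*10)*(-1/471)) = 144*((1205/113)*(-1/471)) = 144*(-1205/53223) = -57840/17741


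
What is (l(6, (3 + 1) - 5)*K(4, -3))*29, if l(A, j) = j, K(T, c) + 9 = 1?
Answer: 232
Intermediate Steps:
K(T, c) = -8 (K(T, c) = -9 + 1 = -8)
(l(6, (3 + 1) - 5)*K(4, -3))*29 = (((3 + 1) - 5)*(-8))*29 = ((4 - 5)*(-8))*29 = -1*(-8)*29 = 8*29 = 232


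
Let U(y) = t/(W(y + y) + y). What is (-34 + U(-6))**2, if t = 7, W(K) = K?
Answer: 383161/324 ≈ 1182.6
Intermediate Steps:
U(y) = 7/(3*y) (U(y) = 7/((y + y) + y) = 7/(2*y + y) = 7/((3*y)) = 7*(1/(3*y)) = 7/(3*y))
(-34 + U(-6))**2 = (-34 + (7/3)/(-6))**2 = (-34 + (7/3)*(-1/6))**2 = (-34 - 7/18)**2 = (-619/18)**2 = 383161/324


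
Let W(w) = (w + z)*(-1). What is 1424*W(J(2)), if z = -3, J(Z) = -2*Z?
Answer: 9968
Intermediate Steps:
W(w) = 3 - w (W(w) = (w - 3)*(-1) = (-3 + w)*(-1) = 3 - w)
1424*W(J(2)) = 1424*(3 - (-2)*2) = 1424*(3 - 1*(-4)) = 1424*(3 + 4) = 1424*7 = 9968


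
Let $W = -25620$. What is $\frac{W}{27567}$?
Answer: $- \frac{8540}{9189} \approx -0.92937$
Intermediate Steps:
$\frac{W}{27567} = - \frac{25620}{27567} = \left(-25620\right) \frac{1}{27567} = - \frac{8540}{9189}$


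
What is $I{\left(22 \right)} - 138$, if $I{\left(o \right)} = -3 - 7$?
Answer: $-148$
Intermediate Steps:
$I{\left(o \right)} = -10$ ($I{\left(o \right)} = -3 - 7 = -10$)
$I{\left(22 \right)} - 138 = -10 - 138 = -148$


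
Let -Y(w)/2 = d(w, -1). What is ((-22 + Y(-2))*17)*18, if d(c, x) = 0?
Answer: -6732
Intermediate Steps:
Y(w) = 0 (Y(w) = -2*0 = 0)
((-22 + Y(-2))*17)*18 = ((-22 + 0)*17)*18 = -22*17*18 = -374*18 = -6732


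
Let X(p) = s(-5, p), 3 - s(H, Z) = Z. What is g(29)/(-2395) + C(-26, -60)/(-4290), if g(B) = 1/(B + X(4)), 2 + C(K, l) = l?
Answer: 415343/28768740 ≈ 0.014437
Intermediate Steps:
s(H, Z) = 3 - Z
C(K, l) = -2 + l
X(p) = 3 - p
g(B) = 1/(-1 + B) (g(B) = 1/(B + (3 - 1*4)) = 1/(B + (3 - 4)) = 1/(B - 1) = 1/(-1 + B))
g(29)/(-2395) + C(-26, -60)/(-4290) = 1/((-1 + 29)*(-2395)) + (-2 - 60)/(-4290) = -1/2395/28 - 62*(-1/4290) = (1/28)*(-1/2395) + 31/2145 = -1/67060 + 31/2145 = 415343/28768740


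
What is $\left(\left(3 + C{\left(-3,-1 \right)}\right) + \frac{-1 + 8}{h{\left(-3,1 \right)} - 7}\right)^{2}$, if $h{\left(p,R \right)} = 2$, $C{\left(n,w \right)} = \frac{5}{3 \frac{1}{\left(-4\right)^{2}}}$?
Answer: $\frac{179776}{225} \approx 799.0$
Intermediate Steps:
$C{\left(n,w \right)} = \frac{80}{3}$ ($C{\left(n,w \right)} = \frac{5}{3 \cdot \frac{1}{16}} = \frac{5}{\frac{3}{16}} = 5 \cdot \frac{16}{3} = \frac{80}{3}$)
$\left(\left(3 + C{\left(-3,-1 \right)}\right) + \frac{-1 + 8}{h{\left(-3,1 \right)} - 7}\right)^{2} = \left(\left(3 + \frac{80}{3}\right) + \frac{-1 + 8}{2 - 7}\right)^{2} = \left(\frac{89}{3} + \frac{7}{-5}\right)^{2} = \left(\frac{89}{3} + 7 \left(- \frac{1}{5}\right)\right)^{2} = \left(\frac{89}{3} - \frac{7}{5}\right)^{2} = \left(\frac{424}{15}\right)^{2} = \frac{179776}{225}$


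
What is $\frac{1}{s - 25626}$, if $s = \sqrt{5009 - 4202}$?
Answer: $- \frac{8542}{218897023} - \frac{\sqrt{807}}{656691069} \approx -3.9066 \cdot 10^{-5}$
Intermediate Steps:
$s = \sqrt{807} \approx 28.408$
$\frac{1}{s - 25626} = \frac{1}{\sqrt{807} - 25626} = \frac{1}{-25626 + \sqrt{807}}$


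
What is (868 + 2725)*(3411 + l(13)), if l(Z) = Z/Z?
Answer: 12259316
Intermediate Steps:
l(Z) = 1
(868 + 2725)*(3411 + l(13)) = (868 + 2725)*(3411 + 1) = 3593*3412 = 12259316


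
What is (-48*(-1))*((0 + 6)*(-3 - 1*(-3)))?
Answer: 0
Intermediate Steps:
(-48*(-1))*((0 + 6)*(-3 - 1*(-3))) = 48*(6*(-3 + 3)) = 48*(6*0) = 48*0 = 0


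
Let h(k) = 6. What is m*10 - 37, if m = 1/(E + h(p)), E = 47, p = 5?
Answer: -1951/53 ≈ -36.811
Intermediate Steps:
m = 1/53 (m = 1/(47 + 6) = 1/53 ≈ 0.018868)
m*10 - 37 = (1/53)*10 - 37 = 10/53 - 37 = -1951/53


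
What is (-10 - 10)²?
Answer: 400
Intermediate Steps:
(-10 - 10)² = (-20)² = 400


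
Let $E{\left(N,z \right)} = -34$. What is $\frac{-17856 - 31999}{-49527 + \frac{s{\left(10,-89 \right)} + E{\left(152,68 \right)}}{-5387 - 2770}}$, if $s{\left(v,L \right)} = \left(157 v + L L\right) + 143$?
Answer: $\frac{135555745}{134667113} \approx 1.0066$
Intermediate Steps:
$s{\left(v,L \right)} = 143 + L^{2} + 157 v$ ($s{\left(v,L \right)} = \left(157 v + L^{2}\right) + 143 = \left(L^{2} + 157 v\right) + 143 = 143 + L^{2} + 157 v$)
$\frac{-17856 - 31999}{-49527 + \frac{s{\left(10,-89 \right)} + E{\left(152,68 \right)}}{-5387 - 2770}} = \frac{-17856 - 31999}{-49527 + \frac{\left(143 + \left(-89\right)^{2} + 157 \cdot 10\right) - 34}{-5387 - 2770}} = - \frac{49855}{-49527 + \frac{\left(143 + 7921 + 1570\right) - 34}{-8157}} = - \frac{49855}{-49527 + \left(9634 - 34\right) \left(- \frac{1}{8157}\right)} = - \frac{49855}{-49527 + 9600 \left(- \frac{1}{8157}\right)} = - \frac{49855}{-49527 - \frac{3200}{2719}} = - \frac{49855}{- \frac{134667113}{2719}} = \left(-49855\right) \left(- \frac{2719}{134667113}\right) = \frac{135555745}{134667113}$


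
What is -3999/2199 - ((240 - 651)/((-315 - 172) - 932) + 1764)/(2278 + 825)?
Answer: -2568164524/1075838027 ≈ -2.3871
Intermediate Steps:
-3999/2199 - ((240 - 651)/((-315 - 172) - 932) + 1764)/(2278 + 825) = -3999*1/2199 - (-411/(-487 - 932) + 1764)/3103 = -1333/733 - (-411/(-1419) + 1764)/3103 = -1333/733 - (-411*(-1/1419) + 1764)/3103 = -1333/733 - (137/473 + 1764)/3103 = -1333/733 - 834509/(473*3103) = -1333/733 - 1*834509/1467719 = -1333/733 - 834509/1467719 = -2568164524/1075838027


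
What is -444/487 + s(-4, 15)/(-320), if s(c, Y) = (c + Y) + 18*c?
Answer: -112373/155840 ≈ -0.72108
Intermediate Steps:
s(c, Y) = Y + 19*c (s(c, Y) = (Y + c) + 18*c = Y + 19*c)
-444/487 + s(-4, 15)/(-320) = -444/487 + (15 + 19*(-4))/(-320) = -444*1/487 + (15 - 76)*(-1/320) = -444/487 - 61*(-1/320) = -444/487 + 61/320 = -112373/155840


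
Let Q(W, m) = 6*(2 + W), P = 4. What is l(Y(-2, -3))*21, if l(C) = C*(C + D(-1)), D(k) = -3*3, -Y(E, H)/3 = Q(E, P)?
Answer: 0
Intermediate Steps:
Q(W, m) = 12 + 6*W
Y(E, H) = -36 - 18*E (Y(E, H) = -3*(12 + 6*E) = -36 - 18*E)
D(k) = -9
l(C) = C*(-9 + C) (l(C) = C*(C - 9) = C*(-9 + C))
l(Y(-2, -3))*21 = ((-36 - 18*(-2))*(-9 + (-36 - 18*(-2))))*21 = ((-36 + 36)*(-9 + (-36 + 36)))*21 = (0*(-9 + 0))*21 = (0*(-9))*21 = 0*21 = 0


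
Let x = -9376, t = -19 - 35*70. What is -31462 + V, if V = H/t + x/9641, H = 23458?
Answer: -749159083520/23803629 ≈ -31472.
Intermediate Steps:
t = -2469 (t = -19 - 2450 = -2469)
V = -249307922/23803629 (V = 23458/(-2469) - 9376/9641 = 23458*(-1/2469) - 9376*1/9641 = -23458/2469 - 9376/9641 = -249307922/23803629 ≈ -10.474)
-31462 + V = -31462 - 249307922/23803629 = -749159083520/23803629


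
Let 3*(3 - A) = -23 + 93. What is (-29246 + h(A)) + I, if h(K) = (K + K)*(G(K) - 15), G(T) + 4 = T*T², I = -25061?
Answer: 23355401/81 ≈ 2.8834e+5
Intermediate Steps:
G(T) = -4 + T³ (G(T) = -4 + T*T² = -4 + T³)
A = -61/3 (A = 3 - (-23 + 93)/3 = 3 - ⅓*70 = 3 - 70/3 = -61/3 ≈ -20.333)
h(K) = 2*K*(-19 + K³) (h(K) = (K + K)*((-4 + K³) - 15) = (2*K)*(-19 + K³) = 2*K*(-19 + K³))
(-29246 + h(A)) + I = (-29246 + 2*(-61/3)*(-19 + (-61/3)³)) - 25061 = (-29246 + 2*(-61/3)*(-19 - 226981/27)) - 25061 = (-29246 + 2*(-61/3)*(-227494/27)) - 25061 = (-29246 + 27754268/81) - 25061 = 25385342/81 - 25061 = 23355401/81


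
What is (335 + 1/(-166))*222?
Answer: 6172599/83 ≈ 74369.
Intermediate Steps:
(335 + 1/(-166))*222 = (335 - 1/166)*222 = (55609/166)*222 = 6172599/83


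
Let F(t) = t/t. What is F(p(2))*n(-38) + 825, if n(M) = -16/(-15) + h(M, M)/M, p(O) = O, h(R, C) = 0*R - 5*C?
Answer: 12316/15 ≈ 821.07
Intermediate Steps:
h(R, C) = -5*C (h(R, C) = 0 - 5*C = -5*C)
n(M) = -59/15 (n(M) = -16/(-15) + (-5*M)/M = -16*(-1/15) - 5 = 16/15 - 5 = -59/15)
F(t) = 1
F(p(2))*n(-38) + 825 = 1*(-59/15) + 825 = -59/15 + 825 = 12316/15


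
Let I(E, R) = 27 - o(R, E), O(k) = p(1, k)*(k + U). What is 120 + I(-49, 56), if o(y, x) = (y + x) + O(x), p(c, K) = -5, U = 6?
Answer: -75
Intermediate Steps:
O(k) = -30 - 5*k (O(k) = -5*(k + 6) = -5*(6 + k) = -30 - 5*k)
o(y, x) = -30 + y - 4*x (o(y, x) = (y + x) + (-30 - 5*x) = (x + y) + (-30 - 5*x) = -30 + y - 4*x)
I(E, R) = 57 - R + 4*E (I(E, R) = 27 - (-30 + R - 4*E) = 27 + (30 - R + 4*E) = 57 - R + 4*E)
120 + I(-49, 56) = 120 + (57 - 1*56 + 4*(-49)) = 120 + (57 - 56 - 196) = 120 - 195 = -75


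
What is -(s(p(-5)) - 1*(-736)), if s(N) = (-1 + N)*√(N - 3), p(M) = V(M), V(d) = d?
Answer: -736 + 12*I*√2 ≈ -736.0 + 16.971*I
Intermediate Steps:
p(M) = M
s(N) = √(-3 + N)*(-1 + N) (s(N) = (-1 + N)*√(-3 + N) = √(-3 + N)*(-1 + N))
-(s(p(-5)) - 1*(-736)) = -(√(-3 - 5)*(-1 - 5) - 1*(-736)) = -(√(-8)*(-6) + 736) = -((2*I*√2)*(-6) + 736) = -(-12*I*√2 + 736) = -(736 - 12*I*√2) = -736 + 12*I*√2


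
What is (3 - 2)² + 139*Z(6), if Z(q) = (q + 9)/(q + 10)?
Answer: 2101/16 ≈ 131.31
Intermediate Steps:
Z(q) = (9 + q)/(10 + q)
(3 - 2)² + 139*Z(6) = (3 - 2)² + 139*((9 + 6)/(10 + 6)) = 1² + 139*(15/16) = 1 + 139*((1/16)*15) = 1 + 139*(15/16) = 1 + 2085/16 = 2101/16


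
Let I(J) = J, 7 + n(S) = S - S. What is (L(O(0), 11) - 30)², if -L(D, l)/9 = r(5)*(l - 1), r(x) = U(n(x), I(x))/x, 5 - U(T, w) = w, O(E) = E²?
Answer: 900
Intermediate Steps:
n(S) = -7 (n(S) = -7 + (S - S) = -7 + 0 = -7)
U(T, w) = 5 - w
r(x) = (5 - x)/x
L(D, l) = 0 (L(D, l) = -9*(5 - 1*5)/5*(l - 1) = -9*(5 - 5)/5*(-1 + l) = -9*(⅕)*0*(-1 + l) = -0*(-1 + l) = -9*0 = 0)
(L(O(0), 11) - 30)² = (0 - 30)² = (-30)² = 900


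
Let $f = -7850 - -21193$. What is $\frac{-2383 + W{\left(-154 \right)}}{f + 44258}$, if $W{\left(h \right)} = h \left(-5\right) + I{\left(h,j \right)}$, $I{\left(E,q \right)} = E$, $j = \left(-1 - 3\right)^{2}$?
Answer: $- \frac{1767}{57601} \approx -0.030677$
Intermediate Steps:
$j = 16$ ($j = \left(-4\right)^{2} = 16$)
$f = 13343$ ($f = -7850 + 21193 = 13343$)
$W{\left(h \right)} = - 4 h$ ($W{\left(h \right)} = h \left(-5\right) + h = - 5 h + h = - 4 h$)
$\frac{-2383 + W{\left(-154 \right)}}{f + 44258} = \frac{-2383 - -616}{13343 + 44258} = \frac{-2383 + 616}{57601} = \left(-1767\right) \frac{1}{57601} = - \frac{1767}{57601}$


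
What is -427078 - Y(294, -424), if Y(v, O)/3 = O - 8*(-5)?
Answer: -425926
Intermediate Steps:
Y(v, O) = 120 + 3*O (Y(v, O) = 3*(O - 8*(-5)) = 3*(O + 40) = 3*(40 + O) = 120 + 3*O)
-427078 - Y(294, -424) = -427078 - (120 + 3*(-424)) = -427078 - (120 - 1272) = -427078 - 1*(-1152) = -427078 + 1152 = -425926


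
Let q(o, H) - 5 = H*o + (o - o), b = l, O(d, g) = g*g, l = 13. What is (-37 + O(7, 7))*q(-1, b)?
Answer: -96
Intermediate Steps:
O(d, g) = g²
b = 13
q(o, H) = 5 + H*o (q(o, H) = 5 + (H*o + (o - o)) = 5 + (H*o + 0) = 5 + H*o)
(-37 + O(7, 7))*q(-1, b) = (-37 + 7²)*(5 + 13*(-1)) = (-37 + 49)*(5 - 13) = 12*(-8) = -96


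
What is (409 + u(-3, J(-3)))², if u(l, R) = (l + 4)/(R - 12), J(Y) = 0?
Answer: 24078649/144 ≈ 1.6721e+5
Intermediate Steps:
u(l, R) = (4 + l)/(-12 + R)
(409 + u(-3, J(-3)))² = (409 + (4 - 3)/(-12 + 0))² = (409 + 1/(-12))² = (409 - 1/12*1)² = (409 - 1/12)² = (4907/12)² = 24078649/144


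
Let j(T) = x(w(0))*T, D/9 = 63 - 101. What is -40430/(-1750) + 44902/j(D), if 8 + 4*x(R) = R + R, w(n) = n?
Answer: 5311631/59850 ≈ 88.749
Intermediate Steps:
D = -342 (D = 9*(63 - 101) = 9*(-38) = -342)
x(R) = -2 + R/2 (x(R) = -2 + (R + R)/4 = -2 + (2*R)/4 = -2 + R/2)
j(T) = -2*T (j(T) = (-2 + (½)*0)*T = (-2 + 0)*T = -2*T)
-40430/(-1750) + 44902/j(D) = -40430/(-1750) + 44902/((-2*(-342))) = -40430*(-1/1750) + 44902/684 = 4043/175 + 44902*(1/684) = 4043/175 + 22451/342 = 5311631/59850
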